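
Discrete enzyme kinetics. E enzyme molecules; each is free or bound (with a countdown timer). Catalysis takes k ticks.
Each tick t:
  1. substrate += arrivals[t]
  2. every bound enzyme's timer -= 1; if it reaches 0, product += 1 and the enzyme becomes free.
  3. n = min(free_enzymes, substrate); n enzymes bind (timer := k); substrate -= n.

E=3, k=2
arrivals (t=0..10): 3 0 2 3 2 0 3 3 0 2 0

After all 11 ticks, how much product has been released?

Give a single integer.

Answer: 14

Derivation:
t=0: arr=3 -> substrate=0 bound=3 product=0
t=1: arr=0 -> substrate=0 bound=3 product=0
t=2: arr=2 -> substrate=0 bound=2 product=3
t=3: arr=3 -> substrate=2 bound=3 product=3
t=4: arr=2 -> substrate=2 bound=3 product=5
t=5: arr=0 -> substrate=1 bound=3 product=6
t=6: arr=3 -> substrate=2 bound=3 product=8
t=7: arr=3 -> substrate=4 bound=3 product=9
t=8: arr=0 -> substrate=2 bound=3 product=11
t=9: arr=2 -> substrate=3 bound=3 product=12
t=10: arr=0 -> substrate=1 bound=3 product=14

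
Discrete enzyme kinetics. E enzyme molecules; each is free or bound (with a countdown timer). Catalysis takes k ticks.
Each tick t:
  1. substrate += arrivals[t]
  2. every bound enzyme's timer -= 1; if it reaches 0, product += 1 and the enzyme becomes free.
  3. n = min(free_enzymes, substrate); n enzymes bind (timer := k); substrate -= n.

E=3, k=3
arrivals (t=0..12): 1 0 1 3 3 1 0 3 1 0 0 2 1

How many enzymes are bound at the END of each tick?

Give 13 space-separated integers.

t=0: arr=1 -> substrate=0 bound=1 product=0
t=1: arr=0 -> substrate=0 bound=1 product=0
t=2: arr=1 -> substrate=0 bound=2 product=0
t=3: arr=3 -> substrate=1 bound=3 product=1
t=4: arr=3 -> substrate=4 bound=3 product=1
t=5: arr=1 -> substrate=4 bound=3 product=2
t=6: arr=0 -> substrate=2 bound=3 product=4
t=7: arr=3 -> substrate=5 bound=3 product=4
t=8: arr=1 -> substrate=5 bound=3 product=5
t=9: arr=0 -> substrate=3 bound=3 product=7
t=10: arr=0 -> substrate=3 bound=3 product=7
t=11: arr=2 -> substrate=4 bound=3 product=8
t=12: arr=1 -> substrate=3 bound=3 product=10

Answer: 1 1 2 3 3 3 3 3 3 3 3 3 3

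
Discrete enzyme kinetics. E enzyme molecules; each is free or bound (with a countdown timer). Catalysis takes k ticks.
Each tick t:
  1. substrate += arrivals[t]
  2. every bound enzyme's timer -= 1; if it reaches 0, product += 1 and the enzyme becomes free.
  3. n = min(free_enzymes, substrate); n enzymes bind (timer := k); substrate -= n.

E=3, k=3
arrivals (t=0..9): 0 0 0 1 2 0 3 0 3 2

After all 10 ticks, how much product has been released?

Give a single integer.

Answer: 4

Derivation:
t=0: arr=0 -> substrate=0 bound=0 product=0
t=1: arr=0 -> substrate=0 bound=0 product=0
t=2: arr=0 -> substrate=0 bound=0 product=0
t=3: arr=1 -> substrate=0 bound=1 product=0
t=4: arr=2 -> substrate=0 bound=3 product=0
t=5: arr=0 -> substrate=0 bound=3 product=0
t=6: arr=3 -> substrate=2 bound=3 product=1
t=7: arr=0 -> substrate=0 bound=3 product=3
t=8: arr=3 -> substrate=3 bound=3 product=3
t=9: arr=2 -> substrate=4 bound=3 product=4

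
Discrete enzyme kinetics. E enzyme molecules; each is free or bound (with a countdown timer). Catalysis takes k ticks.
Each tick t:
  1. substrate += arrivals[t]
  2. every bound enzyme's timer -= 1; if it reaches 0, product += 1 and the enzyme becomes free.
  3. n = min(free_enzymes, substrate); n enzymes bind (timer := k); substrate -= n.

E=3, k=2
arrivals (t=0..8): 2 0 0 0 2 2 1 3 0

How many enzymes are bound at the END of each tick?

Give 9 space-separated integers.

Answer: 2 2 0 0 2 3 3 3 3

Derivation:
t=0: arr=2 -> substrate=0 bound=2 product=0
t=1: arr=0 -> substrate=0 bound=2 product=0
t=2: arr=0 -> substrate=0 bound=0 product=2
t=3: arr=0 -> substrate=0 bound=0 product=2
t=4: arr=2 -> substrate=0 bound=2 product=2
t=5: arr=2 -> substrate=1 bound=3 product=2
t=6: arr=1 -> substrate=0 bound=3 product=4
t=7: arr=3 -> substrate=2 bound=3 product=5
t=8: arr=0 -> substrate=0 bound=3 product=7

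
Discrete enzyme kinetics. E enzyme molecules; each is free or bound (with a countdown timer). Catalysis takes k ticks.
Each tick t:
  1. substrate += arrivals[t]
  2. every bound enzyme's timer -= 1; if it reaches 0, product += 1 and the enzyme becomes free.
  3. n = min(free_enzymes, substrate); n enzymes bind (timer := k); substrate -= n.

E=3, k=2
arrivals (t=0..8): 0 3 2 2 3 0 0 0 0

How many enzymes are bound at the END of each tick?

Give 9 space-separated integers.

t=0: arr=0 -> substrate=0 bound=0 product=0
t=1: arr=3 -> substrate=0 bound=3 product=0
t=2: arr=2 -> substrate=2 bound=3 product=0
t=3: arr=2 -> substrate=1 bound=3 product=3
t=4: arr=3 -> substrate=4 bound=3 product=3
t=5: arr=0 -> substrate=1 bound=3 product=6
t=6: arr=0 -> substrate=1 bound=3 product=6
t=7: arr=0 -> substrate=0 bound=1 product=9
t=8: arr=0 -> substrate=0 bound=1 product=9

Answer: 0 3 3 3 3 3 3 1 1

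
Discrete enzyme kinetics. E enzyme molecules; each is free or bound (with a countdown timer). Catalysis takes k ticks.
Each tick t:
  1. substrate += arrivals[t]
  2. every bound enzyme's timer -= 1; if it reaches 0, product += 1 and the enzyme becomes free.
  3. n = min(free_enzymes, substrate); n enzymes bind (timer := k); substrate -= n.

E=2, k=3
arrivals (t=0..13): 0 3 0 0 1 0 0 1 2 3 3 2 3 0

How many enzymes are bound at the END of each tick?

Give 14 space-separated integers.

Answer: 0 2 2 2 2 2 2 1 2 2 2 2 2 2

Derivation:
t=0: arr=0 -> substrate=0 bound=0 product=0
t=1: arr=3 -> substrate=1 bound=2 product=0
t=2: arr=0 -> substrate=1 bound=2 product=0
t=3: arr=0 -> substrate=1 bound=2 product=0
t=4: arr=1 -> substrate=0 bound=2 product=2
t=5: arr=0 -> substrate=0 bound=2 product=2
t=6: arr=0 -> substrate=0 bound=2 product=2
t=7: arr=1 -> substrate=0 bound=1 product=4
t=8: arr=2 -> substrate=1 bound=2 product=4
t=9: arr=3 -> substrate=4 bound=2 product=4
t=10: arr=3 -> substrate=6 bound=2 product=5
t=11: arr=2 -> substrate=7 bound=2 product=6
t=12: arr=3 -> substrate=10 bound=2 product=6
t=13: arr=0 -> substrate=9 bound=2 product=7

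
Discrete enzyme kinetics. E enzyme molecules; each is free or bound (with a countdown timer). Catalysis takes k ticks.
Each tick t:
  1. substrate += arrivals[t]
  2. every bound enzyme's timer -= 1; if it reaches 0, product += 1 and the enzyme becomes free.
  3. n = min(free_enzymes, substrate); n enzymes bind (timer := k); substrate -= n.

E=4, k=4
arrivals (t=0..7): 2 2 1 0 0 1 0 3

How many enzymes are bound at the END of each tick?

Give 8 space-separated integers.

Answer: 2 4 4 4 3 2 2 4

Derivation:
t=0: arr=2 -> substrate=0 bound=2 product=0
t=1: arr=2 -> substrate=0 bound=4 product=0
t=2: arr=1 -> substrate=1 bound=4 product=0
t=3: arr=0 -> substrate=1 bound=4 product=0
t=4: arr=0 -> substrate=0 bound=3 product=2
t=5: arr=1 -> substrate=0 bound=2 product=4
t=6: arr=0 -> substrate=0 bound=2 product=4
t=7: arr=3 -> substrate=1 bound=4 product=4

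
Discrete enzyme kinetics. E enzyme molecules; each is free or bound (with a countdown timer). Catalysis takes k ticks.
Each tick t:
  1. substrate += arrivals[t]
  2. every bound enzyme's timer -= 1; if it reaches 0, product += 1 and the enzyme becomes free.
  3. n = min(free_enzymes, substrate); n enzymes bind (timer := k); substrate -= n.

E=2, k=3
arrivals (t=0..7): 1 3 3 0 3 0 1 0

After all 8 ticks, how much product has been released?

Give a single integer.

t=0: arr=1 -> substrate=0 bound=1 product=0
t=1: arr=3 -> substrate=2 bound=2 product=0
t=2: arr=3 -> substrate=5 bound=2 product=0
t=3: arr=0 -> substrate=4 bound=2 product=1
t=4: arr=3 -> substrate=6 bound=2 product=2
t=5: arr=0 -> substrate=6 bound=2 product=2
t=6: arr=1 -> substrate=6 bound=2 product=3
t=7: arr=0 -> substrate=5 bound=2 product=4

Answer: 4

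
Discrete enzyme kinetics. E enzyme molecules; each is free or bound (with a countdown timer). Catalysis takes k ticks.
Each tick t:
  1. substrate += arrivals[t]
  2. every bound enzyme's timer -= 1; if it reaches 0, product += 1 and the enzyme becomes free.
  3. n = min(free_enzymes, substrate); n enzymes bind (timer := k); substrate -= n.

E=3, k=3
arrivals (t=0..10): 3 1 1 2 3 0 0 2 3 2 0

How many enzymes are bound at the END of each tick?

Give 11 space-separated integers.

Answer: 3 3 3 3 3 3 3 3 3 3 3

Derivation:
t=0: arr=3 -> substrate=0 bound=3 product=0
t=1: arr=1 -> substrate=1 bound=3 product=0
t=2: arr=1 -> substrate=2 bound=3 product=0
t=3: arr=2 -> substrate=1 bound=3 product=3
t=4: arr=3 -> substrate=4 bound=3 product=3
t=5: arr=0 -> substrate=4 bound=3 product=3
t=6: arr=0 -> substrate=1 bound=3 product=6
t=7: arr=2 -> substrate=3 bound=3 product=6
t=8: arr=3 -> substrate=6 bound=3 product=6
t=9: arr=2 -> substrate=5 bound=3 product=9
t=10: arr=0 -> substrate=5 bound=3 product=9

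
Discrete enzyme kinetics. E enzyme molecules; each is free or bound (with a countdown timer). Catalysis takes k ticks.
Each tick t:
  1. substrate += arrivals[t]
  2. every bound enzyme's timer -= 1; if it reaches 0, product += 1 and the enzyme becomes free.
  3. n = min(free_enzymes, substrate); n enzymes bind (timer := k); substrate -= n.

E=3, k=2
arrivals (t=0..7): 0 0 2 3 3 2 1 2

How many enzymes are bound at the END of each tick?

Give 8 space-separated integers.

Answer: 0 0 2 3 3 3 3 3

Derivation:
t=0: arr=0 -> substrate=0 bound=0 product=0
t=1: arr=0 -> substrate=0 bound=0 product=0
t=2: arr=2 -> substrate=0 bound=2 product=0
t=3: arr=3 -> substrate=2 bound=3 product=0
t=4: arr=3 -> substrate=3 bound=3 product=2
t=5: arr=2 -> substrate=4 bound=3 product=3
t=6: arr=1 -> substrate=3 bound=3 product=5
t=7: arr=2 -> substrate=4 bound=3 product=6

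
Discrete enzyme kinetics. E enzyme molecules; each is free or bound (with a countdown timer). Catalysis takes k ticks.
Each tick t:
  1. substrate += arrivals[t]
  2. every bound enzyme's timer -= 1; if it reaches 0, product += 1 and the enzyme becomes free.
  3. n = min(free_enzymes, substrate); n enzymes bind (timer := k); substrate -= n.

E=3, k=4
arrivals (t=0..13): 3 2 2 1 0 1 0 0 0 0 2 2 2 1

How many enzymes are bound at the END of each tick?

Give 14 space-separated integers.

t=0: arr=3 -> substrate=0 bound=3 product=0
t=1: arr=2 -> substrate=2 bound=3 product=0
t=2: arr=2 -> substrate=4 bound=3 product=0
t=3: arr=1 -> substrate=5 bound=3 product=0
t=4: arr=0 -> substrate=2 bound=3 product=3
t=5: arr=1 -> substrate=3 bound=3 product=3
t=6: arr=0 -> substrate=3 bound=3 product=3
t=7: arr=0 -> substrate=3 bound=3 product=3
t=8: arr=0 -> substrate=0 bound=3 product=6
t=9: arr=0 -> substrate=0 bound=3 product=6
t=10: arr=2 -> substrate=2 bound=3 product=6
t=11: arr=2 -> substrate=4 bound=3 product=6
t=12: arr=2 -> substrate=3 bound=3 product=9
t=13: arr=1 -> substrate=4 bound=3 product=9

Answer: 3 3 3 3 3 3 3 3 3 3 3 3 3 3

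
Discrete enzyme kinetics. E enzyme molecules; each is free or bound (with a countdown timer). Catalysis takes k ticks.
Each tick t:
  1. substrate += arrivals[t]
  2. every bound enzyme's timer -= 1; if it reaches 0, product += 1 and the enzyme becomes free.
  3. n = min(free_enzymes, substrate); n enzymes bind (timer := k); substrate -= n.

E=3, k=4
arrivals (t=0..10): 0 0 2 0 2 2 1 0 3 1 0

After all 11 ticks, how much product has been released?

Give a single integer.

Answer: 5

Derivation:
t=0: arr=0 -> substrate=0 bound=0 product=0
t=1: arr=0 -> substrate=0 bound=0 product=0
t=2: arr=2 -> substrate=0 bound=2 product=0
t=3: arr=0 -> substrate=0 bound=2 product=0
t=4: arr=2 -> substrate=1 bound=3 product=0
t=5: arr=2 -> substrate=3 bound=3 product=0
t=6: arr=1 -> substrate=2 bound=3 product=2
t=7: arr=0 -> substrate=2 bound=3 product=2
t=8: arr=3 -> substrate=4 bound=3 product=3
t=9: arr=1 -> substrate=5 bound=3 product=3
t=10: arr=0 -> substrate=3 bound=3 product=5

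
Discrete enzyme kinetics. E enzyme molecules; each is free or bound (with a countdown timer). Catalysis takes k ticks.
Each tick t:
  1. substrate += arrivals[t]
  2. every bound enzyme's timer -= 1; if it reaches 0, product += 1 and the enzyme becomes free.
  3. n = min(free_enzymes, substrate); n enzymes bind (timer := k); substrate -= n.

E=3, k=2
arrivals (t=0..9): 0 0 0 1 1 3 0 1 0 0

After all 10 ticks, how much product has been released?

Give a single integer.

Answer: 6

Derivation:
t=0: arr=0 -> substrate=0 bound=0 product=0
t=1: arr=0 -> substrate=0 bound=0 product=0
t=2: arr=0 -> substrate=0 bound=0 product=0
t=3: arr=1 -> substrate=0 bound=1 product=0
t=4: arr=1 -> substrate=0 bound=2 product=0
t=5: arr=3 -> substrate=1 bound=3 product=1
t=6: arr=0 -> substrate=0 bound=3 product=2
t=7: arr=1 -> substrate=0 bound=2 product=4
t=8: arr=0 -> substrate=0 bound=1 product=5
t=9: arr=0 -> substrate=0 bound=0 product=6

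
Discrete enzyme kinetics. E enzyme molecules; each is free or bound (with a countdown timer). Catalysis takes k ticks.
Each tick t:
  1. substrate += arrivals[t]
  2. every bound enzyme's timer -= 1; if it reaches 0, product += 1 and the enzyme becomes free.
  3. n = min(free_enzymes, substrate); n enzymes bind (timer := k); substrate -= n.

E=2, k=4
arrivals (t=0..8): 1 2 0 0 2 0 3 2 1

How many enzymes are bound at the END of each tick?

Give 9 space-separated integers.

t=0: arr=1 -> substrate=0 bound=1 product=0
t=1: arr=2 -> substrate=1 bound=2 product=0
t=2: arr=0 -> substrate=1 bound=2 product=0
t=3: arr=0 -> substrate=1 bound=2 product=0
t=4: arr=2 -> substrate=2 bound=2 product=1
t=5: arr=0 -> substrate=1 bound=2 product=2
t=6: arr=3 -> substrate=4 bound=2 product=2
t=7: arr=2 -> substrate=6 bound=2 product=2
t=8: arr=1 -> substrate=6 bound=2 product=3

Answer: 1 2 2 2 2 2 2 2 2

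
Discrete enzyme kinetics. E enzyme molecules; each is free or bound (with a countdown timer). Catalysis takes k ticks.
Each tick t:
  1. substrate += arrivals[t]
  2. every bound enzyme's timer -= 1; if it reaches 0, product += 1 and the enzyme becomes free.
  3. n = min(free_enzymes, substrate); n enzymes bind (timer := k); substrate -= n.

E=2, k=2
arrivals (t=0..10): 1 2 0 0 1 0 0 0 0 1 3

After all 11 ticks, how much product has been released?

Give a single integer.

t=0: arr=1 -> substrate=0 bound=1 product=0
t=1: arr=2 -> substrate=1 bound=2 product=0
t=2: arr=0 -> substrate=0 bound=2 product=1
t=3: arr=0 -> substrate=0 bound=1 product=2
t=4: arr=1 -> substrate=0 bound=1 product=3
t=5: arr=0 -> substrate=0 bound=1 product=3
t=6: arr=0 -> substrate=0 bound=0 product=4
t=7: arr=0 -> substrate=0 bound=0 product=4
t=8: arr=0 -> substrate=0 bound=0 product=4
t=9: arr=1 -> substrate=0 bound=1 product=4
t=10: arr=3 -> substrate=2 bound=2 product=4

Answer: 4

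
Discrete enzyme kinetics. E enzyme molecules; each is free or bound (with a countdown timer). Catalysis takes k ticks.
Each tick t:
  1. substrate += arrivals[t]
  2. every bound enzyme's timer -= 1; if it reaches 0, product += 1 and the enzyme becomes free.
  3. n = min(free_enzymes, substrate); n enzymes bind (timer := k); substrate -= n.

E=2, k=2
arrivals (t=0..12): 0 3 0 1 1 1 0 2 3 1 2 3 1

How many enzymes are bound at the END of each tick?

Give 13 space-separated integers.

Answer: 0 2 2 2 2 2 2 2 2 2 2 2 2

Derivation:
t=0: arr=0 -> substrate=0 bound=0 product=0
t=1: arr=3 -> substrate=1 bound=2 product=0
t=2: arr=0 -> substrate=1 bound=2 product=0
t=3: arr=1 -> substrate=0 bound=2 product=2
t=4: arr=1 -> substrate=1 bound=2 product=2
t=5: arr=1 -> substrate=0 bound=2 product=4
t=6: arr=0 -> substrate=0 bound=2 product=4
t=7: arr=2 -> substrate=0 bound=2 product=6
t=8: arr=3 -> substrate=3 bound=2 product=6
t=9: arr=1 -> substrate=2 bound=2 product=8
t=10: arr=2 -> substrate=4 bound=2 product=8
t=11: arr=3 -> substrate=5 bound=2 product=10
t=12: arr=1 -> substrate=6 bound=2 product=10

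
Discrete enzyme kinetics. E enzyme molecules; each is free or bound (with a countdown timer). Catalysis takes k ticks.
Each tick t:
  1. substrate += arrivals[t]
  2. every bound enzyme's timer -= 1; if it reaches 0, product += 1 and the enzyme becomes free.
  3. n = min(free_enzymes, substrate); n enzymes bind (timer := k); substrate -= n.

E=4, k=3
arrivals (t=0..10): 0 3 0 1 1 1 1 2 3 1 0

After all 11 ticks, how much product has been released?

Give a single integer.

t=0: arr=0 -> substrate=0 bound=0 product=0
t=1: arr=3 -> substrate=0 bound=3 product=0
t=2: arr=0 -> substrate=0 bound=3 product=0
t=3: arr=1 -> substrate=0 bound=4 product=0
t=4: arr=1 -> substrate=0 bound=2 product=3
t=5: arr=1 -> substrate=0 bound=3 product=3
t=6: arr=1 -> substrate=0 bound=3 product=4
t=7: arr=2 -> substrate=0 bound=4 product=5
t=8: arr=3 -> substrate=2 bound=4 product=6
t=9: arr=1 -> substrate=2 bound=4 product=7
t=10: arr=0 -> substrate=0 bound=4 product=9

Answer: 9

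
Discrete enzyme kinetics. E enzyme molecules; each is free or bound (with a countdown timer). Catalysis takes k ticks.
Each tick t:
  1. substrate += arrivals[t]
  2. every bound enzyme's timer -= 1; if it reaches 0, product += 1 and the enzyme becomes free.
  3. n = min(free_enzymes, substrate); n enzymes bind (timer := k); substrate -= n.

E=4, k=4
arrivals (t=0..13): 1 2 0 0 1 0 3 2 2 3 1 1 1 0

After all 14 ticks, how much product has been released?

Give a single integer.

Answer: 8

Derivation:
t=0: arr=1 -> substrate=0 bound=1 product=0
t=1: arr=2 -> substrate=0 bound=3 product=0
t=2: arr=0 -> substrate=0 bound=3 product=0
t=3: arr=0 -> substrate=0 bound=3 product=0
t=4: arr=1 -> substrate=0 bound=3 product=1
t=5: arr=0 -> substrate=0 bound=1 product=3
t=6: arr=3 -> substrate=0 bound=4 product=3
t=7: arr=2 -> substrate=2 bound=4 product=3
t=8: arr=2 -> substrate=3 bound=4 product=4
t=9: arr=3 -> substrate=6 bound=4 product=4
t=10: arr=1 -> substrate=4 bound=4 product=7
t=11: arr=1 -> substrate=5 bound=4 product=7
t=12: arr=1 -> substrate=5 bound=4 product=8
t=13: arr=0 -> substrate=5 bound=4 product=8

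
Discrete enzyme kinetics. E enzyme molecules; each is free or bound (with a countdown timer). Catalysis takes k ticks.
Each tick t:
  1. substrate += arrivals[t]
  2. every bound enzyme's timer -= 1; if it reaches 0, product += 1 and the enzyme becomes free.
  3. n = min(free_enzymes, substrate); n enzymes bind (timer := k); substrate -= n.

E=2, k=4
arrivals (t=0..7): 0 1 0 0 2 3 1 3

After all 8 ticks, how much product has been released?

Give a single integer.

Answer: 1

Derivation:
t=0: arr=0 -> substrate=0 bound=0 product=0
t=1: arr=1 -> substrate=0 bound=1 product=0
t=2: arr=0 -> substrate=0 bound=1 product=0
t=3: arr=0 -> substrate=0 bound=1 product=0
t=4: arr=2 -> substrate=1 bound=2 product=0
t=5: arr=3 -> substrate=3 bound=2 product=1
t=6: arr=1 -> substrate=4 bound=2 product=1
t=7: arr=3 -> substrate=7 bound=2 product=1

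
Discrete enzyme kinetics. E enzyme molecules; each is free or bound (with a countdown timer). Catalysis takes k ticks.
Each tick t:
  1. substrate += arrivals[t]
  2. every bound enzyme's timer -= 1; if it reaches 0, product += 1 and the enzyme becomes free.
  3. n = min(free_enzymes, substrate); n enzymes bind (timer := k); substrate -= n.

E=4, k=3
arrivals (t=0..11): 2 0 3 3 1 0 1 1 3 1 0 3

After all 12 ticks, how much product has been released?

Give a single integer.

t=0: arr=2 -> substrate=0 bound=2 product=0
t=1: arr=0 -> substrate=0 bound=2 product=0
t=2: arr=3 -> substrate=1 bound=4 product=0
t=3: arr=3 -> substrate=2 bound=4 product=2
t=4: arr=1 -> substrate=3 bound=4 product=2
t=5: arr=0 -> substrate=1 bound=4 product=4
t=6: arr=1 -> substrate=0 bound=4 product=6
t=7: arr=1 -> substrate=1 bound=4 product=6
t=8: arr=3 -> substrate=2 bound=4 product=8
t=9: arr=1 -> substrate=1 bound=4 product=10
t=10: arr=0 -> substrate=1 bound=4 product=10
t=11: arr=3 -> substrate=2 bound=4 product=12

Answer: 12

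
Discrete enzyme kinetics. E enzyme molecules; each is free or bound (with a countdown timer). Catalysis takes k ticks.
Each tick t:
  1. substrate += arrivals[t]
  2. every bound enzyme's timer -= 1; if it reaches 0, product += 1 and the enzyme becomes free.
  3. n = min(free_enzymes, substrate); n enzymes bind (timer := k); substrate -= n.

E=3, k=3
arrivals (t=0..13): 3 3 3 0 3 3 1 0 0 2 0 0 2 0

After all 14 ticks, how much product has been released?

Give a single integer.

Answer: 12

Derivation:
t=0: arr=3 -> substrate=0 bound=3 product=0
t=1: arr=3 -> substrate=3 bound=3 product=0
t=2: arr=3 -> substrate=6 bound=3 product=0
t=3: arr=0 -> substrate=3 bound=3 product=3
t=4: arr=3 -> substrate=6 bound=3 product=3
t=5: arr=3 -> substrate=9 bound=3 product=3
t=6: arr=1 -> substrate=7 bound=3 product=6
t=7: arr=0 -> substrate=7 bound=3 product=6
t=8: arr=0 -> substrate=7 bound=3 product=6
t=9: arr=2 -> substrate=6 bound=3 product=9
t=10: arr=0 -> substrate=6 bound=3 product=9
t=11: arr=0 -> substrate=6 bound=3 product=9
t=12: arr=2 -> substrate=5 bound=3 product=12
t=13: arr=0 -> substrate=5 bound=3 product=12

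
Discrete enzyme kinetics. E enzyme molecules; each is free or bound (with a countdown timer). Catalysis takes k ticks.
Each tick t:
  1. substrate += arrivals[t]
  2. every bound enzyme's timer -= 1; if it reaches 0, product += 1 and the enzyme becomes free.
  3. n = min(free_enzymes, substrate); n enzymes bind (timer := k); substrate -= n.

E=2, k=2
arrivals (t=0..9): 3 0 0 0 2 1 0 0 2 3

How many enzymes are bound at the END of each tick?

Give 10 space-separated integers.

t=0: arr=3 -> substrate=1 bound=2 product=0
t=1: arr=0 -> substrate=1 bound=2 product=0
t=2: arr=0 -> substrate=0 bound=1 product=2
t=3: arr=0 -> substrate=0 bound=1 product=2
t=4: arr=2 -> substrate=0 bound=2 product=3
t=5: arr=1 -> substrate=1 bound=2 product=3
t=6: arr=0 -> substrate=0 bound=1 product=5
t=7: arr=0 -> substrate=0 bound=1 product=5
t=8: arr=2 -> substrate=0 bound=2 product=6
t=9: arr=3 -> substrate=3 bound=2 product=6

Answer: 2 2 1 1 2 2 1 1 2 2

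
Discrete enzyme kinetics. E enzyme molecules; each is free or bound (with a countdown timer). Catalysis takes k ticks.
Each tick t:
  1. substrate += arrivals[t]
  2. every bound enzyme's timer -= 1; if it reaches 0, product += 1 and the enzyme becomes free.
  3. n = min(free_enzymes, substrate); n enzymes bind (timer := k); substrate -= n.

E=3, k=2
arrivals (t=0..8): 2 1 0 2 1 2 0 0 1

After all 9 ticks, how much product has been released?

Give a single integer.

t=0: arr=2 -> substrate=0 bound=2 product=0
t=1: arr=1 -> substrate=0 bound=3 product=0
t=2: arr=0 -> substrate=0 bound=1 product=2
t=3: arr=2 -> substrate=0 bound=2 product=3
t=4: arr=1 -> substrate=0 bound=3 product=3
t=5: arr=2 -> substrate=0 bound=3 product=5
t=6: arr=0 -> substrate=0 bound=2 product=6
t=7: arr=0 -> substrate=0 bound=0 product=8
t=8: arr=1 -> substrate=0 bound=1 product=8

Answer: 8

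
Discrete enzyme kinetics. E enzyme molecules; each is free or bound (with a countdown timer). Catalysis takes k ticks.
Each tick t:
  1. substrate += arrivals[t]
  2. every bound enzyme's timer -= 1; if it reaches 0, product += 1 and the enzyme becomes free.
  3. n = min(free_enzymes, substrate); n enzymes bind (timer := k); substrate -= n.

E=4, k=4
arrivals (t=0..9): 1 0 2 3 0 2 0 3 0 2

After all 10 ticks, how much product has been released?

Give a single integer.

Answer: 5

Derivation:
t=0: arr=1 -> substrate=0 bound=1 product=0
t=1: arr=0 -> substrate=0 bound=1 product=0
t=2: arr=2 -> substrate=0 bound=3 product=0
t=3: arr=3 -> substrate=2 bound=4 product=0
t=4: arr=0 -> substrate=1 bound=4 product=1
t=5: arr=2 -> substrate=3 bound=4 product=1
t=6: arr=0 -> substrate=1 bound=4 product=3
t=7: arr=3 -> substrate=3 bound=4 product=4
t=8: arr=0 -> substrate=2 bound=4 product=5
t=9: arr=2 -> substrate=4 bound=4 product=5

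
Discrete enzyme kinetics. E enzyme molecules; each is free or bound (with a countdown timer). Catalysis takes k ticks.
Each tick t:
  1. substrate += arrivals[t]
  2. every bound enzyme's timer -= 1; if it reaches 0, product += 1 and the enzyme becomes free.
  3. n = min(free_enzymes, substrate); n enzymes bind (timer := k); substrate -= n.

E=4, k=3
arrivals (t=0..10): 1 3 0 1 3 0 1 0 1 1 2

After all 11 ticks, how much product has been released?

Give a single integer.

Answer: 9

Derivation:
t=0: arr=1 -> substrate=0 bound=1 product=0
t=1: arr=3 -> substrate=0 bound=4 product=0
t=2: arr=0 -> substrate=0 bound=4 product=0
t=3: arr=1 -> substrate=0 bound=4 product=1
t=4: arr=3 -> substrate=0 bound=4 product=4
t=5: arr=0 -> substrate=0 bound=4 product=4
t=6: arr=1 -> substrate=0 bound=4 product=5
t=7: arr=0 -> substrate=0 bound=1 product=8
t=8: arr=1 -> substrate=0 bound=2 product=8
t=9: arr=1 -> substrate=0 bound=2 product=9
t=10: arr=2 -> substrate=0 bound=4 product=9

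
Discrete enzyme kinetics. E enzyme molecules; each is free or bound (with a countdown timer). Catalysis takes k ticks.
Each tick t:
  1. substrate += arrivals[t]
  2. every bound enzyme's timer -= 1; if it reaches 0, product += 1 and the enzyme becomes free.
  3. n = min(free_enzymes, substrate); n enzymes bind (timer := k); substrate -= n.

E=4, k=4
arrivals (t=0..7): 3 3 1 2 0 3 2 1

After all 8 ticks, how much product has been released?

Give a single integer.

t=0: arr=3 -> substrate=0 bound=3 product=0
t=1: arr=3 -> substrate=2 bound=4 product=0
t=2: arr=1 -> substrate=3 bound=4 product=0
t=3: arr=2 -> substrate=5 bound=4 product=0
t=4: arr=0 -> substrate=2 bound=4 product=3
t=5: arr=3 -> substrate=4 bound=4 product=4
t=6: arr=2 -> substrate=6 bound=4 product=4
t=7: arr=1 -> substrate=7 bound=4 product=4

Answer: 4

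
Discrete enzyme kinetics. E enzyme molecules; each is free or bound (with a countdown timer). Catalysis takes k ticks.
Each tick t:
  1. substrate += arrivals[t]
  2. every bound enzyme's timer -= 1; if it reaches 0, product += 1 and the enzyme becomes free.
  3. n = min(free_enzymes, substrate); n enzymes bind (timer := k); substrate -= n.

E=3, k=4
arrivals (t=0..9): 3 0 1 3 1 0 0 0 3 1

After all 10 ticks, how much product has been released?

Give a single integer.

Answer: 6

Derivation:
t=0: arr=3 -> substrate=0 bound=3 product=0
t=1: arr=0 -> substrate=0 bound=3 product=0
t=2: arr=1 -> substrate=1 bound=3 product=0
t=3: arr=3 -> substrate=4 bound=3 product=0
t=4: arr=1 -> substrate=2 bound=3 product=3
t=5: arr=0 -> substrate=2 bound=3 product=3
t=6: arr=0 -> substrate=2 bound=3 product=3
t=7: arr=0 -> substrate=2 bound=3 product=3
t=8: arr=3 -> substrate=2 bound=3 product=6
t=9: arr=1 -> substrate=3 bound=3 product=6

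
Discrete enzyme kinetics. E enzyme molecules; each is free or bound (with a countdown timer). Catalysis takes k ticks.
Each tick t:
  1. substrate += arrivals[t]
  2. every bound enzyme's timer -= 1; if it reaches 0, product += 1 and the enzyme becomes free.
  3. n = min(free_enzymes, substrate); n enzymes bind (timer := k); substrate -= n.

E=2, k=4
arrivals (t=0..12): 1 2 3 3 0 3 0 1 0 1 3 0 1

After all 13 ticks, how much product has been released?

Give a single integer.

t=0: arr=1 -> substrate=0 bound=1 product=0
t=1: arr=2 -> substrate=1 bound=2 product=0
t=2: arr=3 -> substrate=4 bound=2 product=0
t=3: arr=3 -> substrate=7 bound=2 product=0
t=4: arr=0 -> substrate=6 bound=2 product=1
t=5: arr=3 -> substrate=8 bound=2 product=2
t=6: arr=0 -> substrate=8 bound=2 product=2
t=7: arr=1 -> substrate=9 bound=2 product=2
t=8: arr=0 -> substrate=8 bound=2 product=3
t=9: arr=1 -> substrate=8 bound=2 product=4
t=10: arr=3 -> substrate=11 bound=2 product=4
t=11: arr=0 -> substrate=11 bound=2 product=4
t=12: arr=1 -> substrate=11 bound=2 product=5

Answer: 5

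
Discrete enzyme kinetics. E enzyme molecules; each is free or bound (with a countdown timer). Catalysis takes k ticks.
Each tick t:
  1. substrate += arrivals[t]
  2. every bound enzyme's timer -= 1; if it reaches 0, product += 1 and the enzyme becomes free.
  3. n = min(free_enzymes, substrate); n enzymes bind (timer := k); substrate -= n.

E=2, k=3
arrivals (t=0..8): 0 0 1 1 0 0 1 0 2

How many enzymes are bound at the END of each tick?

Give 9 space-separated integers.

t=0: arr=0 -> substrate=0 bound=0 product=0
t=1: arr=0 -> substrate=0 bound=0 product=0
t=2: arr=1 -> substrate=0 bound=1 product=0
t=3: arr=1 -> substrate=0 bound=2 product=0
t=4: arr=0 -> substrate=0 bound=2 product=0
t=5: arr=0 -> substrate=0 bound=1 product=1
t=6: arr=1 -> substrate=0 bound=1 product=2
t=7: arr=0 -> substrate=0 bound=1 product=2
t=8: arr=2 -> substrate=1 bound=2 product=2

Answer: 0 0 1 2 2 1 1 1 2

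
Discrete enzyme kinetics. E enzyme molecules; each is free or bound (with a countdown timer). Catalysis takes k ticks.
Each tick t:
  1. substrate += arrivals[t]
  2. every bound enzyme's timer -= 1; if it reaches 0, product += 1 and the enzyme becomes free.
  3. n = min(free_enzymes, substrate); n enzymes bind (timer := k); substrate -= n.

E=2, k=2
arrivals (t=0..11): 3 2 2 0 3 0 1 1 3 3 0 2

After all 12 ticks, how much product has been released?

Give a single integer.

Answer: 10

Derivation:
t=0: arr=3 -> substrate=1 bound=2 product=0
t=1: arr=2 -> substrate=3 bound=2 product=0
t=2: arr=2 -> substrate=3 bound=2 product=2
t=3: arr=0 -> substrate=3 bound=2 product=2
t=4: arr=3 -> substrate=4 bound=2 product=4
t=5: arr=0 -> substrate=4 bound=2 product=4
t=6: arr=1 -> substrate=3 bound=2 product=6
t=7: arr=1 -> substrate=4 bound=2 product=6
t=8: arr=3 -> substrate=5 bound=2 product=8
t=9: arr=3 -> substrate=8 bound=2 product=8
t=10: arr=0 -> substrate=6 bound=2 product=10
t=11: arr=2 -> substrate=8 bound=2 product=10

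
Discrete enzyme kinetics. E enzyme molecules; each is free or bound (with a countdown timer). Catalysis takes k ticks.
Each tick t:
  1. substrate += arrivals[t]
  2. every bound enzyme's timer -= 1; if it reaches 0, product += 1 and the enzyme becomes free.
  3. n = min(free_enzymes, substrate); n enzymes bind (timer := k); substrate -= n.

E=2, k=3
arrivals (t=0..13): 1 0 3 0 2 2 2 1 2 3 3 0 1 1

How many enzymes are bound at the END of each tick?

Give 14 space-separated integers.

t=0: arr=1 -> substrate=0 bound=1 product=0
t=1: arr=0 -> substrate=0 bound=1 product=0
t=2: arr=3 -> substrate=2 bound=2 product=0
t=3: arr=0 -> substrate=1 bound=2 product=1
t=4: arr=2 -> substrate=3 bound=2 product=1
t=5: arr=2 -> substrate=4 bound=2 product=2
t=6: arr=2 -> substrate=5 bound=2 product=3
t=7: arr=1 -> substrate=6 bound=2 product=3
t=8: arr=2 -> substrate=7 bound=2 product=4
t=9: arr=3 -> substrate=9 bound=2 product=5
t=10: arr=3 -> substrate=12 bound=2 product=5
t=11: arr=0 -> substrate=11 bound=2 product=6
t=12: arr=1 -> substrate=11 bound=2 product=7
t=13: arr=1 -> substrate=12 bound=2 product=7

Answer: 1 1 2 2 2 2 2 2 2 2 2 2 2 2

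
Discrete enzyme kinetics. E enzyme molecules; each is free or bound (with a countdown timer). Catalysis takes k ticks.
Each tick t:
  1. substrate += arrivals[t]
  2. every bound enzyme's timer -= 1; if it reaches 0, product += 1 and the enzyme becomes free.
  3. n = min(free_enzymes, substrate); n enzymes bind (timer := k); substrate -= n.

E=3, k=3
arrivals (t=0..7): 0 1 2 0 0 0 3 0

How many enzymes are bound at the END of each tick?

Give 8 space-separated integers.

Answer: 0 1 3 3 2 0 3 3

Derivation:
t=0: arr=0 -> substrate=0 bound=0 product=0
t=1: arr=1 -> substrate=0 bound=1 product=0
t=2: arr=2 -> substrate=0 bound=3 product=0
t=3: arr=0 -> substrate=0 bound=3 product=0
t=4: arr=0 -> substrate=0 bound=2 product=1
t=5: arr=0 -> substrate=0 bound=0 product=3
t=6: arr=3 -> substrate=0 bound=3 product=3
t=7: arr=0 -> substrate=0 bound=3 product=3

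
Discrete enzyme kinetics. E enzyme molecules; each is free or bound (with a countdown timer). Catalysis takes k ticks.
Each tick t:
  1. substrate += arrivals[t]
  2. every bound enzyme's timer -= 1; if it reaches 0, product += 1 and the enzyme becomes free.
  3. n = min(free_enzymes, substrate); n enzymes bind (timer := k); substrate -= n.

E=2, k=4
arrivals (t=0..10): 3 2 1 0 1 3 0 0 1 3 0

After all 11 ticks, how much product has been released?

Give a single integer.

t=0: arr=3 -> substrate=1 bound=2 product=0
t=1: arr=2 -> substrate=3 bound=2 product=0
t=2: arr=1 -> substrate=4 bound=2 product=0
t=3: arr=0 -> substrate=4 bound=2 product=0
t=4: arr=1 -> substrate=3 bound=2 product=2
t=5: arr=3 -> substrate=6 bound=2 product=2
t=6: arr=0 -> substrate=6 bound=2 product=2
t=7: arr=0 -> substrate=6 bound=2 product=2
t=8: arr=1 -> substrate=5 bound=2 product=4
t=9: arr=3 -> substrate=8 bound=2 product=4
t=10: arr=0 -> substrate=8 bound=2 product=4

Answer: 4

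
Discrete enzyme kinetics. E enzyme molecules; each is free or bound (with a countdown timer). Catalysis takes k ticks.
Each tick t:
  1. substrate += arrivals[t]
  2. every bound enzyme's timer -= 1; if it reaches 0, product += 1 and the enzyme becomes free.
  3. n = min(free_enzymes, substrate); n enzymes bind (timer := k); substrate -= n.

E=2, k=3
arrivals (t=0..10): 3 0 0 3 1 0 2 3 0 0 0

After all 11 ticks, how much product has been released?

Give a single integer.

Answer: 6

Derivation:
t=0: arr=3 -> substrate=1 bound=2 product=0
t=1: arr=0 -> substrate=1 bound=2 product=0
t=2: arr=0 -> substrate=1 bound=2 product=0
t=3: arr=3 -> substrate=2 bound=2 product=2
t=4: arr=1 -> substrate=3 bound=2 product=2
t=5: arr=0 -> substrate=3 bound=2 product=2
t=6: arr=2 -> substrate=3 bound=2 product=4
t=7: arr=3 -> substrate=6 bound=2 product=4
t=8: arr=0 -> substrate=6 bound=2 product=4
t=9: arr=0 -> substrate=4 bound=2 product=6
t=10: arr=0 -> substrate=4 bound=2 product=6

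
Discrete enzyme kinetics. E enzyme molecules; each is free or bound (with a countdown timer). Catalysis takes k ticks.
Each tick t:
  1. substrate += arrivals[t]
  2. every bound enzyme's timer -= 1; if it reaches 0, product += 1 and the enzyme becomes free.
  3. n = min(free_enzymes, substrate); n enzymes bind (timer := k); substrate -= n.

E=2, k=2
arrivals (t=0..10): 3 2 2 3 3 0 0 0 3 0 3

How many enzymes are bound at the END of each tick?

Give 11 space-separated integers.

Answer: 2 2 2 2 2 2 2 2 2 2 2

Derivation:
t=0: arr=3 -> substrate=1 bound=2 product=0
t=1: arr=2 -> substrate=3 bound=2 product=0
t=2: arr=2 -> substrate=3 bound=2 product=2
t=3: arr=3 -> substrate=6 bound=2 product=2
t=4: arr=3 -> substrate=7 bound=2 product=4
t=5: arr=0 -> substrate=7 bound=2 product=4
t=6: arr=0 -> substrate=5 bound=2 product=6
t=7: arr=0 -> substrate=5 bound=2 product=6
t=8: arr=3 -> substrate=6 bound=2 product=8
t=9: arr=0 -> substrate=6 bound=2 product=8
t=10: arr=3 -> substrate=7 bound=2 product=10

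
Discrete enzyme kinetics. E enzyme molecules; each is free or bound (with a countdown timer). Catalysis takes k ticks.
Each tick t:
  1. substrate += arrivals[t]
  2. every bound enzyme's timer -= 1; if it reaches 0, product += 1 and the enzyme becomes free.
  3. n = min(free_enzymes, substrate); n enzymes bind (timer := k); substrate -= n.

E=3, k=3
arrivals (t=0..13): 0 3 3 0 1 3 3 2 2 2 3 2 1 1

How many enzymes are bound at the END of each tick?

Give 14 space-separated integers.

Answer: 0 3 3 3 3 3 3 3 3 3 3 3 3 3

Derivation:
t=0: arr=0 -> substrate=0 bound=0 product=0
t=1: arr=3 -> substrate=0 bound=3 product=0
t=2: arr=3 -> substrate=3 bound=3 product=0
t=3: arr=0 -> substrate=3 bound=3 product=0
t=4: arr=1 -> substrate=1 bound=3 product=3
t=5: arr=3 -> substrate=4 bound=3 product=3
t=6: arr=3 -> substrate=7 bound=3 product=3
t=7: arr=2 -> substrate=6 bound=3 product=6
t=8: arr=2 -> substrate=8 bound=3 product=6
t=9: arr=2 -> substrate=10 bound=3 product=6
t=10: arr=3 -> substrate=10 bound=3 product=9
t=11: arr=2 -> substrate=12 bound=3 product=9
t=12: arr=1 -> substrate=13 bound=3 product=9
t=13: arr=1 -> substrate=11 bound=3 product=12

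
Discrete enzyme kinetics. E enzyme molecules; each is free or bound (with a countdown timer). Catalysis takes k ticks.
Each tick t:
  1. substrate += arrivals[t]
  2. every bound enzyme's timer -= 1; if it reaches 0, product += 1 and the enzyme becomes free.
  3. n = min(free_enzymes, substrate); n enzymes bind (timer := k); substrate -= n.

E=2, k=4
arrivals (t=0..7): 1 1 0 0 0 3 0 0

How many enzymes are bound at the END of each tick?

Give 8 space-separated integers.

t=0: arr=1 -> substrate=0 bound=1 product=0
t=1: arr=1 -> substrate=0 bound=2 product=0
t=2: arr=0 -> substrate=0 bound=2 product=0
t=3: arr=0 -> substrate=0 bound=2 product=0
t=4: arr=0 -> substrate=0 bound=1 product=1
t=5: arr=3 -> substrate=1 bound=2 product=2
t=6: arr=0 -> substrate=1 bound=2 product=2
t=7: arr=0 -> substrate=1 bound=2 product=2

Answer: 1 2 2 2 1 2 2 2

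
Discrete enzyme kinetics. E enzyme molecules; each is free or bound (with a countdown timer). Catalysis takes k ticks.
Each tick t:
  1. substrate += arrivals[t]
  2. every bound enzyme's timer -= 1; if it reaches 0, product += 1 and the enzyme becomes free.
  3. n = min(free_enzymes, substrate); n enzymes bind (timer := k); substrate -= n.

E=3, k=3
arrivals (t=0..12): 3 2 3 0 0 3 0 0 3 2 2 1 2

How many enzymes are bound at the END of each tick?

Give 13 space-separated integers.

Answer: 3 3 3 3 3 3 3 3 3 3 3 3 3

Derivation:
t=0: arr=3 -> substrate=0 bound=3 product=0
t=1: arr=2 -> substrate=2 bound=3 product=0
t=2: arr=3 -> substrate=5 bound=3 product=0
t=3: arr=0 -> substrate=2 bound=3 product=3
t=4: arr=0 -> substrate=2 bound=3 product=3
t=5: arr=3 -> substrate=5 bound=3 product=3
t=6: arr=0 -> substrate=2 bound=3 product=6
t=7: arr=0 -> substrate=2 bound=3 product=6
t=8: arr=3 -> substrate=5 bound=3 product=6
t=9: arr=2 -> substrate=4 bound=3 product=9
t=10: arr=2 -> substrate=6 bound=3 product=9
t=11: arr=1 -> substrate=7 bound=3 product=9
t=12: arr=2 -> substrate=6 bound=3 product=12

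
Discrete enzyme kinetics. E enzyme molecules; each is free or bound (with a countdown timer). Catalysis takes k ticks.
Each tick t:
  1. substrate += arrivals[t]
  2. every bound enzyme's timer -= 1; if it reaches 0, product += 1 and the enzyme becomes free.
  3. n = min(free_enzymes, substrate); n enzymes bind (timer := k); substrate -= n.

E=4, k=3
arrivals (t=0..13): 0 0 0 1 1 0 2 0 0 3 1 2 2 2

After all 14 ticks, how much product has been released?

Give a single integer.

Answer: 8

Derivation:
t=0: arr=0 -> substrate=0 bound=0 product=0
t=1: arr=0 -> substrate=0 bound=0 product=0
t=2: arr=0 -> substrate=0 bound=0 product=0
t=3: arr=1 -> substrate=0 bound=1 product=0
t=4: arr=1 -> substrate=0 bound=2 product=0
t=5: arr=0 -> substrate=0 bound=2 product=0
t=6: arr=2 -> substrate=0 bound=3 product=1
t=7: arr=0 -> substrate=0 bound=2 product=2
t=8: arr=0 -> substrate=0 bound=2 product=2
t=9: arr=3 -> substrate=0 bound=3 product=4
t=10: arr=1 -> substrate=0 bound=4 product=4
t=11: arr=2 -> substrate=2 bound=4 product=4
t=12: arr=2 -> substrate=1 bound=4 product=7
t=13: arr=2 -> substrate=2 bound=4 product=8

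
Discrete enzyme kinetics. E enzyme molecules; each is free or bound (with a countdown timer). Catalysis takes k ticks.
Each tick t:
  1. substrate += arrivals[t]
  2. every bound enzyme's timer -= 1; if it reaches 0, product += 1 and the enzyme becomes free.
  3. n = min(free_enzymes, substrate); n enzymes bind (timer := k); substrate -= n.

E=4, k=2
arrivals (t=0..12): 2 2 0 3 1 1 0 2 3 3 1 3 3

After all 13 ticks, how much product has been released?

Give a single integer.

Answer: 17

Derivation:
t=0: arr=2 -> substrate=0 bound=2 product=0
t=1: arr=2 -> substrate=0 bound=4 product=0
t=2: arr=0 -> substrate=0 bound=2 product=2
t=3: arr=3 -> substrate=0 bound=3 product=4
t=4: arr=1 -> substrate=0 bound=4 product=4
t=5: arr=1 -> substrate=0 bound=2 product=7
t=6: arr=0 -> substrate=0 bound=1 product=8
t=7: arr=2 -> substrate=0 bound=2 product=9
t=8: arr=3 -> substrate=1 bound=4 product=9
t=9: arr=3 -> substrate=2 bound=4 product=11
t=10: arr=1 -> substrate=1 bound=4 product=13
t=11: arr=3 -> substrate=2 bound=4 product=15
t=12: arr=3 -> substrate=3 bound=4 product=17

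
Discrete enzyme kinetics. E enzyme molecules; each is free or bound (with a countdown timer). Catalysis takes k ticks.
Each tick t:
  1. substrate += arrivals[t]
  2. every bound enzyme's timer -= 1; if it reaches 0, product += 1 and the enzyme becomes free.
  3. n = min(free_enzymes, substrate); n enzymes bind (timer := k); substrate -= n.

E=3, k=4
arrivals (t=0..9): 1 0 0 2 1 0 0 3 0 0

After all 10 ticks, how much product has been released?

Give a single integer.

t=0: arr=1 -> substrate=0 bound=1 product=0
t=1: arr=0 -> substrate=0 bound=1 product=0
t=2: arr=0 -> substrate=0 bound=1 product=0
t=3: arr=2 -> substrate=0 bound=3 product=0
t=4: arr=1 -> substrate=0 bound=3 product=1
t=5: arr=0 -> substrate=0 bound=3 product=1
t=6: arr=0 -> substrate=0 bound=3 product=1
t=7: arr=3 -> substrate=1 bound=3 product=3
t=8: arr=0 -> substrate=0 bound=3 product=4
t=9: arr=0 -> substrate=0 bound=3 product=4

Answer: 4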